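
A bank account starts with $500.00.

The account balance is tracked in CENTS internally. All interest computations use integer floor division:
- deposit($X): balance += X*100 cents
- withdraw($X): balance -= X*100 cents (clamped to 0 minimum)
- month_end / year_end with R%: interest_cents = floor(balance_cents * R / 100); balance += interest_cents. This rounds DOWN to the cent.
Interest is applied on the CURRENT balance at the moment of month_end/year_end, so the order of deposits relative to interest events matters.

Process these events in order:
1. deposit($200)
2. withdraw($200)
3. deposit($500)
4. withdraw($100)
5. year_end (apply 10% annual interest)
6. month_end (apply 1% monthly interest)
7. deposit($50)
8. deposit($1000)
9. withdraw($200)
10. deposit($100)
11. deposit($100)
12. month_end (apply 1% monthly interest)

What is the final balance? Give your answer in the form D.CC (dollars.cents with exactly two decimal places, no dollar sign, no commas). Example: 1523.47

After 1 (deposit($200)): balance=$700.00 total_interest=$0.00
After 2 (withdraw($200)): balance=$500.00 total_interest=$0.00
After 3 (deposit($500)): balance=$1000.00 total_interest=$0.00
After 4 (withdraw($100)): balance=$900.00 total_interest=$0.00
After 5 (year_end (apply 10% annual interest)): balance=$990.00 total_interest=$90.00
After 6 (month_end (apply 1% monthly interest)): balance=$999.90 total_interest=$99.90
After 7 (deposit($50)): balance=$1049.90 total_interest=$99.90
After 8 (deposit($1000)): balance=$2049.90 total_interest=$99.90
After 9 (withdraw($200)): balance=$1849.90 total_interest=$99.90
After 10 (deposit($100)): balance=$1949.90 total_interest=$99.90
After 11 (deposit($100)): balance=$2049.90 total_interest=$99.90
After 12 (month_end (apply 1% monthly interest)): balance=$2070.39 total_interest=$120.39

Answer: 2070.39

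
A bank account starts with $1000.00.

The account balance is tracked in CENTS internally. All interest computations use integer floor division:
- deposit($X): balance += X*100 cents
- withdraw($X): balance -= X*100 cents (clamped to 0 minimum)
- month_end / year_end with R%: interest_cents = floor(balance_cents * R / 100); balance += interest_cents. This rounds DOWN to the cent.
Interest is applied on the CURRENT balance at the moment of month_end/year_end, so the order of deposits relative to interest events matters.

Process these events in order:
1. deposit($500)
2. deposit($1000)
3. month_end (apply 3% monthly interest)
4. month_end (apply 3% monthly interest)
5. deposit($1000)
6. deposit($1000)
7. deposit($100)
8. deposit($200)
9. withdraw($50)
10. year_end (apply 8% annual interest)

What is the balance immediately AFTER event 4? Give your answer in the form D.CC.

After 1 (deposit($500)): balance=$1500.00 total_interest=$0.00
After 2 (deposit($1000)): balance=$2500.00 total_interest=$0.00
After 3 (month_end (apply 3% monthly interest)): balance=$2575.00 total_interest=$75.00
After 4 (month_end (apply 3% monthly interest)): balance=$2652.25 total_interest=$152.25

Answer: 2652.25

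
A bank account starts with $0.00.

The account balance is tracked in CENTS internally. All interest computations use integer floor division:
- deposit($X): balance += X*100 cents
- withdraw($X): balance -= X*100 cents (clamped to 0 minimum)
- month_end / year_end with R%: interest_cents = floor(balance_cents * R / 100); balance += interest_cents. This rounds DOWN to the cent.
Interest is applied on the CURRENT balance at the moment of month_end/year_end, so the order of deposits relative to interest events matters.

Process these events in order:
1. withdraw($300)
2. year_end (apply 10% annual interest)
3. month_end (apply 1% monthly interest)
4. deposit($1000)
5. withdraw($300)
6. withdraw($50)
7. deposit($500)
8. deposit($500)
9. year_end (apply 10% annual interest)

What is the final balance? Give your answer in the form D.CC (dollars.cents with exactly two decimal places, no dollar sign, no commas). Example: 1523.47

Answer: 1815.00

Derivation:
After 1 (withdraw($300)): balance=$0.00 total_interest=$0.00
After 2 (year_end (apply 10% annual interest)): balance=$0.00 total_interest=$0.00
After 3 (month_end (apply 1% monthly interest)): balance=$0.00 total_interest=$0.00
After 4 (deposit($1000)): balance=$1000.00 total_interest=$0.00
After 5 (withdraw($300)): balance=$700.00 total_interest=$0.00
After 6 (withdraw($50)): balance=$650.00 total_interest=$0.00
After 7 (deposit($500)): balance=$1150.00 total_interest=$0.00
After 8 (deposit($500)): balance=$1650.00 total_interest=$0.00
After 9 (year_end (apply 10% annual interest)): balance=$1815.00 total_interest=$165.00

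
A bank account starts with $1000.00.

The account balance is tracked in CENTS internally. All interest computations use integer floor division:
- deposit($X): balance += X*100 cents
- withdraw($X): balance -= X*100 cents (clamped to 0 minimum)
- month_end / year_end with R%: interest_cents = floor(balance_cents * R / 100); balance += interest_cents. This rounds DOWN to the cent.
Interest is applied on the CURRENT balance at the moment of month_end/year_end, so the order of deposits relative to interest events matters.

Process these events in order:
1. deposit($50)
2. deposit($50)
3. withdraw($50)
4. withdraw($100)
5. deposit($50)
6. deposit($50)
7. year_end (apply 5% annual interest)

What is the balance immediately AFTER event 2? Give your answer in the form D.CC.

Answer: 1100.00

Derivation:
After 1 (deposit($50)): balance=$1050.00 total_interest=$0.00
After 2 (deposit($50)): balance=$1100.00 total_interest=$0.00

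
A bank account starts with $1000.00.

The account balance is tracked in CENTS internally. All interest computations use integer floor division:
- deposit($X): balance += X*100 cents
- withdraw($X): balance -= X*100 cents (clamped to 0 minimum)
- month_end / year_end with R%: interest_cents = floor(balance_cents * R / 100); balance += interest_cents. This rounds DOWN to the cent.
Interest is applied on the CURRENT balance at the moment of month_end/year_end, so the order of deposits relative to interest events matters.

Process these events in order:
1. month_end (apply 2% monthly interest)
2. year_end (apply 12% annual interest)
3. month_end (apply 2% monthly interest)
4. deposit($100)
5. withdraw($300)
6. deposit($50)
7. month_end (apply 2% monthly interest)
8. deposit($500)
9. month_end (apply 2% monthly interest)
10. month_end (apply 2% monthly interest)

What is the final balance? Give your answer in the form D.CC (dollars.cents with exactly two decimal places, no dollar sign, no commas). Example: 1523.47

Answer: 1597.57

Derivation:
After 1 (month_end (apply 2% monthly interest)): balance=$1020.00 total_interest=$20.00
After 2 (year_end (apply 12% annual interest)): balance=$1142.40 total_interest=$142.40
After 3 (month_end (apply 2% monthly interest)): balance=$1165.24 total_interest=$165.24
After 4 (deposit($100)): balance=$1265.24 total_interest=$165.24
After 5 (withdraw($300)): balance=$965.24 total_interest=$165.24
After 6 (deposit($50)): balance=$1015.24 total_interest=$165.24
After 7 (month_end (apply 2% monthly interest)): balance=$1035.54 total_interest=$185.54
After 8 (deposit($500)): balance=$1535.54 total_interest=$185.54
After 9 (month_end (apply 2% monthly interest)): balance=$1566.25 total_interest=$216.25
After 10 (month_end (apply 2% monthly interest)): balance=$1597.57 total_interest=$247.57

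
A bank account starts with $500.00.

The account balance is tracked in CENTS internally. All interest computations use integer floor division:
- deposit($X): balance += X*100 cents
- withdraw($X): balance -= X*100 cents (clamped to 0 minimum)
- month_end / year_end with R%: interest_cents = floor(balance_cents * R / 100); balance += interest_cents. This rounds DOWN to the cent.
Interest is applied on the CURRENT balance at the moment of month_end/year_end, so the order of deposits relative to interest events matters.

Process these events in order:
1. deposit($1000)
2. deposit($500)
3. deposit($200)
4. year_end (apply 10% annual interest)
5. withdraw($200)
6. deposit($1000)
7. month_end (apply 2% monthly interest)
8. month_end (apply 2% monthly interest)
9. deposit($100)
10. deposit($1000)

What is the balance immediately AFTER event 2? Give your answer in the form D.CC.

Answer: 2000.00

Derivation:
After 1 (deposit($1000)): balance=$1500.00 total_interest=$0.00
After 2 (deposit($500)): balance=$2000.00 total_interest=$0.00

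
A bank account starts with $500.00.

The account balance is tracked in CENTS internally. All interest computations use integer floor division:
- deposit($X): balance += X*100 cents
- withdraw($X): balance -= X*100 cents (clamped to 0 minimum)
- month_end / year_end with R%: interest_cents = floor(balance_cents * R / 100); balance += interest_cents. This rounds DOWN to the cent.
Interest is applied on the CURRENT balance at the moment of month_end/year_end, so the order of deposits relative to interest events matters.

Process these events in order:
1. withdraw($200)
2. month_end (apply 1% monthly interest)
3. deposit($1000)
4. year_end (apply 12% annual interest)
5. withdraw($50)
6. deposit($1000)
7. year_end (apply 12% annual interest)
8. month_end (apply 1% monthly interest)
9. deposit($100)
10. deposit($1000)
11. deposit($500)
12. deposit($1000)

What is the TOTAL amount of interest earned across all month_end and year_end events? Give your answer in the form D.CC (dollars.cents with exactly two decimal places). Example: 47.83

After 1 (withdraw($200)): balance=$300.00 total_interest=$0.00
After 2 (month_end (apply 1% monthly interest)): balance=$303.00 total_interest=$3.00
After 3 (deposit($1000)): balance=$1303.00 total_interest=$3.00
After 4 (year_end (apply 12% annual interest)): balance=$1459.36 total_interest=$159.36
After 5 (withdraw($50)): balance=$1409.36 total_interest=$159.36
After 6 (deposit($1000)): balance=$2409.36 total_interest=$159.36
After 7 (year_end (apply 12% annual interest)): balance=$2698.48 total_interest=$448.48
After 8 (month_end (apply 1% monthly interest)): balance=$2725.46 total_interest=$475.46
After 9 (deposit($100)): balance=$2825.46 total_interest=$475.46
After 10 (deposit($1000)): balance=$3825.46 total_interest=$475.46
After 11 (deposit($500)): balance=$4325.46 total_interest=$475.46
After 12 (deposit($1000)): balance=$5325.46 total_interest=$475.46

Answer: 475.46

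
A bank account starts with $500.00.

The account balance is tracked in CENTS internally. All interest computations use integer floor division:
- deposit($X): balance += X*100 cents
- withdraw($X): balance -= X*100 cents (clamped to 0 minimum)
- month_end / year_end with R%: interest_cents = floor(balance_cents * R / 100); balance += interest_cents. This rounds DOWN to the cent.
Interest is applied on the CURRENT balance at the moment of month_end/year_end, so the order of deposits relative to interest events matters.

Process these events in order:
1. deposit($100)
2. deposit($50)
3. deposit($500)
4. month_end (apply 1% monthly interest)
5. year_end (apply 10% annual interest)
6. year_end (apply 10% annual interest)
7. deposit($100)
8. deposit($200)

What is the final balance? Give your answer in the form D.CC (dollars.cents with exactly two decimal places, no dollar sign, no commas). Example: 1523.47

After 1 (deposit($100)): balance=$600.00 total_interest=$0.00
After 2 (deposit($50)): balance=$650.00 total_interest=$0.00
After 3 (deposit($500)): balance=$1150.00 total_interest=$0.00
After 4 (month_end (apply 1% monthly interest)): balance=$1161.50 total_interest=$11.50
After 5 (year_end (apply 10% annual interest)): balance=$1277.65 total_interest=$127.65
After 6 (year_end (apply 10% annual interest)): balance=$1405.41 total_interest=$255.41
After 7 (deposit($100)): balance=$1505.41 total_interest=$255.41
After 8 (deposit($200)): balance=$1705.41 total_interest=$255.41

Answer: 1705.41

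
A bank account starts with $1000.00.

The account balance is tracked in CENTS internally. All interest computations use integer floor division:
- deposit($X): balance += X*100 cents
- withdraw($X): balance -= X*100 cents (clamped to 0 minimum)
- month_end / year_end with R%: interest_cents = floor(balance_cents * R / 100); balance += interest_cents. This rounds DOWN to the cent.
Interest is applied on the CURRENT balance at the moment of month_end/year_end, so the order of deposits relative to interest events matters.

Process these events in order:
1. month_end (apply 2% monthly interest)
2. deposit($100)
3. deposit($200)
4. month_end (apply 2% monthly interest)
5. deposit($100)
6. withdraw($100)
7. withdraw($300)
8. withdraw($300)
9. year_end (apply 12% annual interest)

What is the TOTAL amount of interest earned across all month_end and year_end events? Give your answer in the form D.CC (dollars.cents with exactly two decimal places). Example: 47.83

After 1 (month_end (apply 2% monthly interest)): balance=$1020.00 total_interest=$20.00
After 2 (deposit($100)): balance=$1120.00 total_interest=$20.00
After 3 (deposit($200)): balance=$1320.00 total_interest=$20.00
After 4 (month_end (apply 2% monthly interest)): balance=$1346.40 total_interest=$46.40
After 5 (deposit($100)): balance=$1446.40 total_interest=$46.40
After 6 (withdraw($100)): balance=$1346.40 total_interest=$46.40
After 7 (withdraw($300)): balance=$1046.40 total_interest=$46.40
After 8 (withdraw($300)): balance=$746.40 total_interest=$46.40
After 9 (year_end (apply 12% annual interest)): balance=$835.96 total_interest=$135.96

Answer: 135.96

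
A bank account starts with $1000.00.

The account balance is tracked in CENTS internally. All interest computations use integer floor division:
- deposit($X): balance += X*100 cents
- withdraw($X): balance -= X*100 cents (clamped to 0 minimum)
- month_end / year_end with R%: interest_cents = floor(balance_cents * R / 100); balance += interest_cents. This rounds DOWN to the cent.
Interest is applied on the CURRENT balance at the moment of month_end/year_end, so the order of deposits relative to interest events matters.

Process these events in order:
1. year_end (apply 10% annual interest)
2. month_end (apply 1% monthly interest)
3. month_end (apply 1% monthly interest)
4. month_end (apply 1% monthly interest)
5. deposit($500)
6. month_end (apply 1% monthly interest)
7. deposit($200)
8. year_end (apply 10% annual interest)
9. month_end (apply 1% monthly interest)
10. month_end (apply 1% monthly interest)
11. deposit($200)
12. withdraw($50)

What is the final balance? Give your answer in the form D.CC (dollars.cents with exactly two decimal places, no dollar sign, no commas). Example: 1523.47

After 1 (year_end (apply 10% annual interest)): balance=$1100.00 total_interest=$100.00
After 2 (month_end (apply 1% monthly interest)): balance=$1111.00 total_interest=$111.00
After 3 (month_end (apply 1% monthly interest)): balance=$1122.11 total_interest=$122.11
After 4 (month_end (apply 1% monthly interest)): balance=$1133.33 total_interest=$133.33
After 5 (deposit($500)): balance=$1633.33 total_interest=$133.33
After 6 (month_end (apply 1% monthly interest)): balance=$1649.66 total_interest=$149.66
After 7 (deposit($200)): balance=$1849.66 total_interest=$149.66
After 8 (year_end (apply 10% annual interest)): balance=$2034.62 total_interest=$334.62
After 9 (month_end (apply 1% monthly interest)): balance=$2054.96 total_interest=$354.96
After 10 (month_end (apply 1% monthly interest)): balance=$2075.50 total_interest=$375.50
After 11 (deposit($200)): balance=$2275.50 total_interest=$375.50
After 12 (withdraw($50)): balance=$2225.50 total_interest=$375.50

Answer: 2225.50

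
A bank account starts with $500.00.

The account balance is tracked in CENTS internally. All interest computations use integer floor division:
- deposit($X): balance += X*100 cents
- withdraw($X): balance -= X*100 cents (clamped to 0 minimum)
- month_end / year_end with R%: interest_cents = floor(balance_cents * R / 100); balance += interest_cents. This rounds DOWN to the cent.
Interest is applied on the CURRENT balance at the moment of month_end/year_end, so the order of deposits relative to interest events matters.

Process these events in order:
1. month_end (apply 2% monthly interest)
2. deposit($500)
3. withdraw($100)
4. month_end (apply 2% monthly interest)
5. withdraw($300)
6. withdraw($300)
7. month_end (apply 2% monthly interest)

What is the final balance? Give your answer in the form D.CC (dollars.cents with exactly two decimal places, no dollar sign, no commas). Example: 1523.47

Answer: 334.76

Derivation:
After 1 (month_end (apply 2% monthly interest)): balance=$510.00 total_interest=$10.00
After 2 (deposit($500)): balance=$1010.00 total_interest=$10.00
After 3 (withdraw($100)): balance=$910.00 total_interest=$10.00
After 4 (month_end (apply 2% monthly interest)): balance=$928.20 total_interest=$28.20
After 5 (withdraw($300)): balance=$628.20 total_interest=$28.20
After 6 (withdraw($300)): balance=$328.20 total_interest=$28.20
After 7 (month_end (apply 2% monthly interest)): balance=$334.76 total_interest=$34.76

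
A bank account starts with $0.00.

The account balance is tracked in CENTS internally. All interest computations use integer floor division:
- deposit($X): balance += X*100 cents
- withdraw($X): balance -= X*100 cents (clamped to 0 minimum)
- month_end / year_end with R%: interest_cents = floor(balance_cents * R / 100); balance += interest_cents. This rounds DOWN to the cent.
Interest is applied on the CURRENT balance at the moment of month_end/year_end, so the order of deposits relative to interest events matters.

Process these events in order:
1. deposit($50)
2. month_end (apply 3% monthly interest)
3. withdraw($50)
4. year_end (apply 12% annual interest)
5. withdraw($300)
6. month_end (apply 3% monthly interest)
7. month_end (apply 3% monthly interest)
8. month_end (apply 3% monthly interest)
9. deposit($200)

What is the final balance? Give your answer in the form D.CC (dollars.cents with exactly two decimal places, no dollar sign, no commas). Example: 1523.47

After 1 (deposit($50)): balance=$50.00 total_interest=$0.00
After 2 (month_end (apply 3% monthly interest)): balance=$51.50 total_interest=$1.50
After 3 (withdraw($50)): balance=$1.50 total_interest=$1.50
After 4 (year_end (apply 12% annual interest)): balance=$1.68 total_interest=$1.68
After 5 (withdraw($300)): balance=$0.00 total_interest=$1.68
After 6 (month_end (apply 3% monthly interest)): balance=$0.00 total_interest=$1.68
After 7 (month_end (apply 3% monthly interest)): balance=$0.00 total_interest=$1.68
After 8 (month_end (apply 3% monthly interest)): balance=$0.00 total_interest=$1.68
After 9 (deposit($200)): balance=$200.00 total_interest=$1.68

Answer: 200.00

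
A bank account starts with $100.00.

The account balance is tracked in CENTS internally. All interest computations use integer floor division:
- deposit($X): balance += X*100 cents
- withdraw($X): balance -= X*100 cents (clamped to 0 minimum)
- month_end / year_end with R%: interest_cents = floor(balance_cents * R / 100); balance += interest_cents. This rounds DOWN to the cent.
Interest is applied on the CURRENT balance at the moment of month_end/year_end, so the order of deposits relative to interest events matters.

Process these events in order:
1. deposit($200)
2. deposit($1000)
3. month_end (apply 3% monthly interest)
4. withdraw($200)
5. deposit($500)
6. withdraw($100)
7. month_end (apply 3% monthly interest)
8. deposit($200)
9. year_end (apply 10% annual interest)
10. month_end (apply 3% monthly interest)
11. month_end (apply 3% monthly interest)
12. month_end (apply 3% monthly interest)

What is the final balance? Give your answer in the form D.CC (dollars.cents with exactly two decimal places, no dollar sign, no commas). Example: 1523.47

Answer: 2145.75

Derivation:
After 1 (deposit($200)): balance=$300.00 total_interest=$0.00
After 2 (deposit($1000)): balance=$1300.00 total_interest=$0.00
After 3 (month_end (apply 3% monthly interest)): balance=$1339.00 total_interest=$39.00
After 4 (withdraw($200)): balance=$1139.00 total_interest=$39.00
After 5 (deposit($500)): balance=$1639.00 total_interest=$39.00
After 6 (withdraw($100)): balance=$1539.00 total_interest=$39.00
After 7 (month_end (apply 3% monthly interest)): balance=$1585.17 total_interest=$85.17
After 8 (deposit($200)): balance=$1785.17 total_interest=$85.17
After 9 (year_end (apply 10% annual interest)): balance=$1963.68 total_interest=$263.68
After 10 (month_end (apply 3% monthly interest)): balance=$2022.59 total_interest=$322.59
After 11 (month_end (apply 3% monthly interest)): balance=$2083.26 total_interest=$383.26
After 12 (month_end (apply 3% monthly interest)): balance=$2145.75 total_interest=$445.75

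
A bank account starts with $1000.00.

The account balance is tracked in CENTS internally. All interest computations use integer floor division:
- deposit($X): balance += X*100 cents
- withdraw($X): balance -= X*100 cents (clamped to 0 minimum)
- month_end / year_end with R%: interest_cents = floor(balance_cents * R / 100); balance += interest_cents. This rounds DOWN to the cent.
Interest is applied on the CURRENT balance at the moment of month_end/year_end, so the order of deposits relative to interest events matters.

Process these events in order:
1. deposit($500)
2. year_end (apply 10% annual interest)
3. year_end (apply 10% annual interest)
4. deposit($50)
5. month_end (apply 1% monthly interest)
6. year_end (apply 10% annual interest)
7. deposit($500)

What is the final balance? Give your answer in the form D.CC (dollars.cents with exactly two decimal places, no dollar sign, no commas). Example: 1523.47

After 1 (deposit($500)): balance=$1500.00 total_interest=$0.00
After 2 (year_end (apply 10% annual interest)): balance=$1650.00 total_interest=$150.00
After 3 (year_end (apply 10% annual interest)): balance=$1815.00 total_interest=$315.00
After 4 (deposit($50)): balance=$1865.00 total_interest=$315.00
After 5 (month_end (apply 1% monthly interest)): balance=$1883.65 total_interest=$333.65
After 6 (year_end (apply 10% annual interest)): balance=$2072.01 total_interest=$522.01
After 7 (deposit($500)): balance=$2572.01 total_interest=$522.01

Answer: 2572.01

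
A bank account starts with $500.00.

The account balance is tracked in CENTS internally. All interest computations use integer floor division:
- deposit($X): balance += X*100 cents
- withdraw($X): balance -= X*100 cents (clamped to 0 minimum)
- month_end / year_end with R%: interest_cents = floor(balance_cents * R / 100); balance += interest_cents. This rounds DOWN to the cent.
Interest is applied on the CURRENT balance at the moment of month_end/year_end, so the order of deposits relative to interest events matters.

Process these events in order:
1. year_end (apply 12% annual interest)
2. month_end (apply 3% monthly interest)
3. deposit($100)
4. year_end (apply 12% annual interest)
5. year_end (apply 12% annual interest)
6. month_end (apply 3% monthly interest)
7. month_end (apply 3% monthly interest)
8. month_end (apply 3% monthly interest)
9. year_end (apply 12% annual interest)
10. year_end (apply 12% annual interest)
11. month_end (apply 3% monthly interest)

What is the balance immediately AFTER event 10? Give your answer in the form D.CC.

Answer: 1163.66

Derivation:
After 1 (year_end (apply 12% annual interest)): balance=$560.00 total_interest=$60.00
After 2 (month_end (apply 3% monthly interest)): balance=$576.80 total_interest=$76.80
After 3 (deposit($100)): balance=$676.80 total_interest=$76.80
After 4 (year_end (apply 12% annual interest)): balance=$758.01 total_interest=$158.01
After 5 (year_end (apply 12% annual interest)): balance=$848.97 total_interest=$248.97
After 6 (month_end (apply 3% monthly interest)): balance=$874.43 total_interest=$274.43
After 7 (month_end (apply 3% monthly interest)): balance=$900.66 total_interest=$300.66
After 8 (month_end (apply 3% monthly interest)): balance=$927.67 total_interest=$327.67
After 9 (year_end (apply 12% annual interest)): balance=$1038.99 total_interest=$438.99
After 10 (year_end (apply 12% annual interest)): balance=$1163.66 total_interest=$563.66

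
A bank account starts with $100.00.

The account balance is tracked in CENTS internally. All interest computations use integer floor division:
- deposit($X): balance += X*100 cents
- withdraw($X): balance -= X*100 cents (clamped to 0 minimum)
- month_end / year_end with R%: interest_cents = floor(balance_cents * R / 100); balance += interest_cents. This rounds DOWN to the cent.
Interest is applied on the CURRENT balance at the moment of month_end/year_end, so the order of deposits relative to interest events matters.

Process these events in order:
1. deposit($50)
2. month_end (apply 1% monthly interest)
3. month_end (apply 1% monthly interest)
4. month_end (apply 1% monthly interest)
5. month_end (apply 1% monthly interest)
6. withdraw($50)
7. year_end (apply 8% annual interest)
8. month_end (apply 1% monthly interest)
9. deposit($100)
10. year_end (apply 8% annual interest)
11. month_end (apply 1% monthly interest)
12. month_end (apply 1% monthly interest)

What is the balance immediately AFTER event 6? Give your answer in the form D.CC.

Answer: 106.08

Derivation:
After 1 (deposit($50)): balance=$150.00 total_interest=$0.00
After 2 (month_end (apply 1% monthly interest)): balance=$151.50 total_interest=$1.50
After 3 (month_end (apply 1% monthly interest)): balance=$153.01 total_interest=$3.01
After 4 (month_end (apply 1% monthly interest)): balance=$154.54 total_interest=$4.54
After 5 (month_end (apply 1% monthly interest)): balance=$156.08 total_interest=$6.08
After 6 (withdraw($50)): balance=$106.08 total_interest=$6.08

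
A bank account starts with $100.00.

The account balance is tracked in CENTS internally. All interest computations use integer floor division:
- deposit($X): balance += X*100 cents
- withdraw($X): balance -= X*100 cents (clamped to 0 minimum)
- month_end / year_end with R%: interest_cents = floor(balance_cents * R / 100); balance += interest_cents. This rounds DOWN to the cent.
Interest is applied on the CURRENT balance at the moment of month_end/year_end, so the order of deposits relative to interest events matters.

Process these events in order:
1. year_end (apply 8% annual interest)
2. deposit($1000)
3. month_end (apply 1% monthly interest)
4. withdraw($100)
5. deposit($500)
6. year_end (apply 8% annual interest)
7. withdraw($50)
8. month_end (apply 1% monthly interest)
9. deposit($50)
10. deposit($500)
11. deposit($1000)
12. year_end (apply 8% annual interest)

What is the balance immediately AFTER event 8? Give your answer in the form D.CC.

After 1 (year_end (apply 8% annual interest)): balance=$108.00 total_interest=$8.00
After 2 (deposit($1000)): balance=$1108.00 total_interest=$8.00
After 3 (month_end (apply 1% monthly interest)): balance=$1119.08 total_interest=$19.08
After 4 (withdraw($100)): balance=$1019.08 total_interest=$19.08
After 5 (deposit($500)): balance=$1519.08 total_interest=$19.08
After 6 (year_end (apply 8% annual interest)): balance=$1640.60 total_interest=$140.60
After 7 (withdraw($50)): balance=$1590.60 total_interest=$140.60
After 8 (month_end (apply 1% monthly interest)): balance=$1606.50 total_interest=$156.50

Answer: 1606.50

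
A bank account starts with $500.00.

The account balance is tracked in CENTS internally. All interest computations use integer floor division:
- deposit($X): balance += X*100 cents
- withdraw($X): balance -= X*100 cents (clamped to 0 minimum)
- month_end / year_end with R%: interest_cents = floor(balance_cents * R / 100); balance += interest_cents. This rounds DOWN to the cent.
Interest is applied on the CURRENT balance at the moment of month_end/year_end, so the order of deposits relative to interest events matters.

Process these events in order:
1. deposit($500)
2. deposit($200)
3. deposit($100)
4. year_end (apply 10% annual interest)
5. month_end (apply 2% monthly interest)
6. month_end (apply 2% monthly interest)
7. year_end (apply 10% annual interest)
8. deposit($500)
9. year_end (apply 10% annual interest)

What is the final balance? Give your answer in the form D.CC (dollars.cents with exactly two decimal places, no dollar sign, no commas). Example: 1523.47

Answer: 2350.19

Derivation:
After 1 (deposit($500)): balance=$1000.00 total_interest=$0.00
After 2 (deposit($200)): balance=$1200.00 total_interest=$0.00
After 3 (deposit($100)): balance=$1300.00 total_interest=$0.00
After 4 (year_end (apply 10% annual interest)): balance=$1430.00 total_interest=$130.00
After 5 (month_end (apply 2% monthly interest)): balance=$1458.60 total_interest=$158.60
After 6 (month_end (apply 2% monthly interest)): balance=$1487.77 total_interest=$187.77
After 7 (year_end (apply 10% annual interest)): balance=$1636.54 total_interest=$336.54
After 8 (deposit($500)): balance=$2136.54 total_interest=$336.54
After 9 (year_end (apply 10% annual interest)): balance=$2350.19 total_interest=$550.19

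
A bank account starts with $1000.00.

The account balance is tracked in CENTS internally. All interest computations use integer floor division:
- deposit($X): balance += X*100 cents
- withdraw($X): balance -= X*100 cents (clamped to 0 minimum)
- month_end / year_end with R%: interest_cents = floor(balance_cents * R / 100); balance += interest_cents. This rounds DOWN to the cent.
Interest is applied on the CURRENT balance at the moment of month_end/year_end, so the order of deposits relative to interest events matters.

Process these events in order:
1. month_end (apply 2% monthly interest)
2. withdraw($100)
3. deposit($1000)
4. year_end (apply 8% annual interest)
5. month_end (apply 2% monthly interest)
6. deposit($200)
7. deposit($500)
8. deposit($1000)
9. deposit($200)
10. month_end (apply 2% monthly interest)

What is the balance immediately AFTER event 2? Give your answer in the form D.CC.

After 1 (month_end (apply 2% monthly interest)): balance=$1020.00 total_interest=$20.00
After 2 (withdraw($100)): balance=$920.00 total_interest=$20.00

Answer: 920.00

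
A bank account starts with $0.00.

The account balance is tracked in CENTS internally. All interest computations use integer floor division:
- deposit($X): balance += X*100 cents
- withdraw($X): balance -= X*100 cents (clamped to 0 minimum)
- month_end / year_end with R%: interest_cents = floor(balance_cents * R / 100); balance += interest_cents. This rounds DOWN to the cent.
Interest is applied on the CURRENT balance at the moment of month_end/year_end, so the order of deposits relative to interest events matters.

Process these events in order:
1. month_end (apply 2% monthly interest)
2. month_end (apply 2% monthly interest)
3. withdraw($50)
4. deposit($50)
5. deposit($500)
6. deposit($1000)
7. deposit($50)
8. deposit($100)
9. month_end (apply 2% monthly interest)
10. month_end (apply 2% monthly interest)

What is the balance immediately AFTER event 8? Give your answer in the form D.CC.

After 1 (month_end (apply 2% monthly interest)): balance=$0.00 total_interest=$0.00
After 2 (month_end (apply 2% monthly interest)): balance=$0.00 total_interest=$0.00
After 3 (withdraw($50)): balance=$0.00 total_interest=$0.00
After 4 (deposit($50)): balance=$50.00 total_interest=$0.00
After 5 (deposit($500)): balance=$550.00 total_interest=$0.00
After 6 (deposit($1000)): balance=$1550.00 total_interest=$0.00
After 7 (deposit($50)): balance=$1600.00 total_interest=$0.00
After 8 (deposit($100)): balance=$1700.00 total_interest=$0.00

Answer: 1700.00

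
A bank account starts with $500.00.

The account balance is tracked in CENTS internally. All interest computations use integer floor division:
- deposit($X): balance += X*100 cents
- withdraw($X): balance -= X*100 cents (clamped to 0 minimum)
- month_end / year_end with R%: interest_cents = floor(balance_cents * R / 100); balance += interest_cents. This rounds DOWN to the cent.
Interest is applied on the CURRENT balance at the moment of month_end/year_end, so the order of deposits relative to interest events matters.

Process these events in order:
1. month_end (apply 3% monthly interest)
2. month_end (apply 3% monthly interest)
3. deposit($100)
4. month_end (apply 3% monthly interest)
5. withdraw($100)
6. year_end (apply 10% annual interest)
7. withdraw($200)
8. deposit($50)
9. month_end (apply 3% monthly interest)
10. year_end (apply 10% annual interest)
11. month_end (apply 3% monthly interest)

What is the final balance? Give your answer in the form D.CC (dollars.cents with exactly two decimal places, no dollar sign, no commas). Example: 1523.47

Answer: 530.14

Derivation:
After 1 (month_end (apply 3% monthly interest)): balance=$515.00 total_interest=$15.00
After 2 (month_end (apply 3% monthly interest)): balance=$530.45 total_interest=$30.45
After 3 (deposit($100)): balance=$630.45 total_interest=$30.45
After 4 (month_end (apply 3% monthly interest)): balance=$649.36 total_interest=$49.36
After 5 (withdraw($100)): balance=$549.36 total_interest=$49.36
After 6 (year_end (apply 10% annual interest)): balance=$604.29 total_interest=$104.29
After 7 (withdraw($200)): balance=$404.29 total_interest=$104.29
After 8 (deposit($50)): balance=$454.29 total_interest=$104.29
After 9 (month_end (apply 3% monthly interest)): balance=$467.91 total_interest=$117.91
After 10 (year_end (apply 10% annual interest)): balance=$514.70 total_interest=$164.70
After 11 (month_end (apply 3% monthly interest)): balance=$530.14 total_interest=$180.14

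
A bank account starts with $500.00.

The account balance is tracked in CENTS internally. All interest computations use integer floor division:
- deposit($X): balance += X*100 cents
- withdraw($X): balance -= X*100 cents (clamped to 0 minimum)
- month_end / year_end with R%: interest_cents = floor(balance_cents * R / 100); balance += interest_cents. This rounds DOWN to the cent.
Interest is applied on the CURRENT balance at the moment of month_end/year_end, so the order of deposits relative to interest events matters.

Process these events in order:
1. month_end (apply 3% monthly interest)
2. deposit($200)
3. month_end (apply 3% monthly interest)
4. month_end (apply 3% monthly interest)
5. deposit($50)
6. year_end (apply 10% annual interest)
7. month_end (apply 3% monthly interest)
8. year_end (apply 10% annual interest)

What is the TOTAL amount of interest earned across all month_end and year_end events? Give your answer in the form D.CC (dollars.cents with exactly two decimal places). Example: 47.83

After 1 (month_end (apply 3% monthly interest)): balance=$515.00 total_interest=$15.00
After 2 (deposit($200)): balance=$715.00 total_interest=$15.00
After 3 (month_end (apply 3% monthly interest)): balance=$736.45 total_interest=$36.45
After 4 (month_end (apply 3% monthly interest)): balance=$758.54 total_interest=$58.54
After 5 (deposit($50)): balance=$808.54 total_interest=$58.54
After 6 (year_end (apply 10% annual interest)): balance=$889.39 total_interest=$139.39
After 7 (month_end (apply 3% monthly interest)): balance=$916.07 total_interest=$166.07
After 8 (year_end (apply 10% annual interest)): balance=$1007.67 total_interest=$257.67

Answer: 257.67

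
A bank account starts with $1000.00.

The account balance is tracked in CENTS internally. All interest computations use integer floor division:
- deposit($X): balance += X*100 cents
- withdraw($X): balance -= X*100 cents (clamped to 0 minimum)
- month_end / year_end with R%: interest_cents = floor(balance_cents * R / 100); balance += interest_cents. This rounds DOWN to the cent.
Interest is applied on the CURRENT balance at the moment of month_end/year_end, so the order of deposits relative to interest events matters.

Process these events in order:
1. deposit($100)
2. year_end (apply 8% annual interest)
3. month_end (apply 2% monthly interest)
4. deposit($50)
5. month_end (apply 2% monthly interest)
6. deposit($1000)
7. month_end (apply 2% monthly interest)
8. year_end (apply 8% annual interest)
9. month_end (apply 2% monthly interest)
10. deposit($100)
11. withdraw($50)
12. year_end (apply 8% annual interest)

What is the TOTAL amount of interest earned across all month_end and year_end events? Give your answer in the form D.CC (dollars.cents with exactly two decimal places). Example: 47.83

After 1 (deposit($100)): balance=$1100.00 total_interest=$0.00
After 2 (year_end (apply 8% annual interest)): balance=$1188.00 total_interest=$88.00
After 3 (month_end (apply 2% monthly interest)): balance=$1211.76 total_interest=$111.76
After 4 (deposit($50)): balance=$1261.76 total_interest=$111.76
After 5 (month_end (apply 2% monthly interest)): balance=$1286.99 total_interest=$136.99
After 6 (deposit($1000)): balance=$2286.99 total_interest=$136.99
After 7 (month_end (apply 2% monthly interest)): balance=$2332.72 total_interest=$182.72
After 8 (year_end (apply 8% annual interest)): balance=$2519.33 total_interest=$369.33
After 9 (month_end (apply 2% monthly interest)): balance=$2569.71 total_interest=$419.71
After 10 (deposit($100)): balance=$2669.71 total_interest=$419.71
After 11 (withdraw($50)): balance=$2619.71 total_interest=$419.71
After 12 (year_end (apply 8% annual interest)): balance=$2829.28 total_interest=$629.28

Answer: 629.28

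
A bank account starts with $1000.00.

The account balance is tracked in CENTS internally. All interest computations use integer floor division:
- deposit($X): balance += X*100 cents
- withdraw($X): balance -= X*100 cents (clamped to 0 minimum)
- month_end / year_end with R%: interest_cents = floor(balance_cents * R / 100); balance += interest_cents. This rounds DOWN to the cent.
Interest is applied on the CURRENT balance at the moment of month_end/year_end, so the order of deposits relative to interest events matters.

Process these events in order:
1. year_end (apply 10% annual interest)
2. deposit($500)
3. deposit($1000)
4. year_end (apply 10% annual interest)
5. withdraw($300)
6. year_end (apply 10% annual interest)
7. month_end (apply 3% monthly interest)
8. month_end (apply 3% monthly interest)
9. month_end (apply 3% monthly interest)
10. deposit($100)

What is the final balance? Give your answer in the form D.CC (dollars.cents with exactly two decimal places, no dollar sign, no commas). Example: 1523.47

After 1 (year_end (apply 10% annual interest)): balance=$1100.00 total_interest=$100.00
After 2 (deposit($500)): balance=$1600.00 total_interest=$100.00
After 3 (deposit($1000)): balance=$2600.00 total_interest=$100.00
After 4 (year_end (apply 10% annual interest)): balance=$2860.00 total_interest=$360.00
After 5 (withdraw($300)): balance=$2560.00 total_interest=$360.00
After 6 (year_end (apply 10% annual interest)): balance=$2816.00 total_interest=$616.00
After 7 (month_end (apply 3% monthly interest)): balance=$2900.48 total_interest=$700.48
After 8 (month_end (apply 3% monthly interest)): balance=$2987.49 total_interest=$787.49
After 9 (month_end (apply 3% monthly interest)): balance=$3077.11 total_interest=$877.11
After 10 (deposit($100)): balance=$3177.11 total_interest=$877.11

Answer: 3177.11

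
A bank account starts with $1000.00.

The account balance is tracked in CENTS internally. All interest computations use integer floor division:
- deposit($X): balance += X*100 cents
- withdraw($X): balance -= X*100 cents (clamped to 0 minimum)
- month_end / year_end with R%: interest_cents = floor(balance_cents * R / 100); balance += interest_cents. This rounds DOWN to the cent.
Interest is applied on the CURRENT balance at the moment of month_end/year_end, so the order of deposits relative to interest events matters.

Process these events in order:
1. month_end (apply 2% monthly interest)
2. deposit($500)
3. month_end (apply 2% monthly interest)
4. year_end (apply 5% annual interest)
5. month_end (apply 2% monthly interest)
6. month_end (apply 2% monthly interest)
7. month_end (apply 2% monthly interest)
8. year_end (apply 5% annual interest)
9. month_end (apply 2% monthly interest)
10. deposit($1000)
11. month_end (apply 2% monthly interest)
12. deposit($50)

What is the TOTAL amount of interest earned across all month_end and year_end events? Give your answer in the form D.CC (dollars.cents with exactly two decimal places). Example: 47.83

Answer: 407.18

Derivation:
After 1 (month_end (apply 2% monthly interest)): balance=$1020.00 total_interest=$20.00
After 2 (deposit($500)): balance=$1520.00 total_interest=$20.00
After 3 (month_end (apply 2% monthly interest)): balance=$1550.40 total_interest=$50.40
After 4 (year_end (apply 5% annual interest)): balance=$1627.92 total_interest=$127.92
After 5 (month_end (apply 2% monthly interest)): balance=$1660.47 total_interest=$160.47
After 6 (month_end (apply 2% monthly interest)): balance=$1693.67 total_interest=$193.67
After 7 (month_end (apply 2% monthly interest)): balance=$1727.54 total_interest=$227.54
After 8 (year_end (apply 5% annual interest)): balance=$1813.91 total_interest=$313.91
After 9 (month_end (apply 2% monthly interest)): balance=$1850.18 total_interest=$350.18
After 10 (deposit($1000)): balance=$2850.18 total_interest=$350.18
After 11 (month_end (apply 2% monthly interest)): balance=$2907.18 total_interest=$407.18
After 12 (deposit($50)): balance=$2957.18 total_interest=$407.18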